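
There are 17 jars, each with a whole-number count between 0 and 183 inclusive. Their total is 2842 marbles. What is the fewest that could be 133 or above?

12

If only k of them are at least 133, the other 17 − k are at most 132, so the total is at most k·183 + (17 − k)·132.
This must reach 2842, so k·183 + (17 − k)·132 ≥ 2842, giving k ≥ 12.
Exactly 12 works: 12 values at 183 and 5 at 132 total 2856; lower one of the high values by 14 (still ≥ 133) to hit 2842.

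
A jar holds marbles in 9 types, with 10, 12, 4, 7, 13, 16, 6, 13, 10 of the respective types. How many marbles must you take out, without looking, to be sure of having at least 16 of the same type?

In the worst case you take as many as possible of each type without reaching 16: 10 + 12 + 4 + 7 + 13 + 15 + 6 + 13 + 10 = 90.
The next one must give 16 of some type, so 90 + 1 = 91.

91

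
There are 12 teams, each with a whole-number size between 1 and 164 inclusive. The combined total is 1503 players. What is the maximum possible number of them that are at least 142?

10

If k of the values are ≥ 142, the total is ≥ 142k + 1(12 − k).
Setting 142k + 1(12 − k) ≤ 1503 gives 141k ≤ 1491, so k ≤ 10.
k = 10 is achieved by 10 values at 142 and 2 at 1, total 1422; add 81 to one value (staying below 142) to reach 1503.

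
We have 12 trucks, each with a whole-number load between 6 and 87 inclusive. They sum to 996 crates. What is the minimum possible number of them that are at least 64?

Each value short of 64 is at most 63, costing at least 87 − 63 = 24 against the maximum total of 1044.
We can afford to lose at most 1044 − 996 = 48, so at most ⌊48/24⌋ = 2 fall short, and at least 10 are ≥ 64.
Exactly 10 works: 10 values at 87 and 2 at 63 total 996.

10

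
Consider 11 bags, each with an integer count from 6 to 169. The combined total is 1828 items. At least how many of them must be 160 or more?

Suppose at most 11 − j of them reach 160; then j values are ≤ 159 and the rest ≤ 169.
The total is then ≤ 159·j + 169·(11 − j) = 1859 − 10j. For this to be ≥ 1828 we need j ≤ 3, so at least 11 − 3 = 8 must reach 160.
Exactly 8 works: 8 values at 169 and 3 at 159 total 1829; lower one of the high values by 1 (still ≥ 160) to hit 1828.

8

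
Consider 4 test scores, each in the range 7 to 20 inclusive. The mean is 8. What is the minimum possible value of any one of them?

Minimizing one value means maximizing the remaining 3.
The total is 4 × 8 = 32.
The other 3 can take up 3 × 20 = 60 ≥ 32 − 7, so one score can sit at its floor of 7.
Achievable: one at 7 and the other 3 totalling 25, which fits since 3 × 7 ≤ 25 ≤ 3 × 20.

7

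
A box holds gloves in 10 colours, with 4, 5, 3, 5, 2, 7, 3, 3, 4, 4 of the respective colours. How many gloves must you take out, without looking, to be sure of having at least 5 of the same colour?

36

In the worst case you take as many as possible of each colour without reaching 5: 4 + 4 + 3 + 4 + 2 + 4 + 3 + 3 + 4 + 4 = 35.
The next one must give 5 of some colour, so 35 + 1 = 36.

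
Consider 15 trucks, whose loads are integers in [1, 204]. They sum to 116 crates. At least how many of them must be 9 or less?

4

If only k of them are at most 9, the other 15 − k are at least 10, so the total is at least (15 − k)·10 + k·1.
This is ≤ 116, so (15 − k)·10 + 1k ≤ 116, which gives k ≥ 4.
Exactly 4 works: 4 values at 1 and 11 at 10 total 114; raise one of the low values by 2 (still ≤ 9) to hit 116.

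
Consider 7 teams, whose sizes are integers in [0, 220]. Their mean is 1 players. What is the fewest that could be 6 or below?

The total is 7 × 1 = 7.
Each value above 6 is at least 7, contributing at least 7 − 0 = 7 above the floor 0.
The sum exceeds the floor total 0 by 7, so at most ⌊7/7⌋ = 1 exceed 6, and at least 6 are ≤ 6.
Exactly 6 works: 6 values at 0 and 1 at 7 total 7.

6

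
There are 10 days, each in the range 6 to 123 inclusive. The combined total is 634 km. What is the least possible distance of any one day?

Minimizing one value means maximizing the remaining 9.
The other 9 can take up 9 × 123 = 1107 ≥ 634 − 6, so one day can sit at its floor of 6.
Achievable: one at 6 and the other 9 totalling 628, which fits since 9 × 6 ≤ 628 ≤ 9 × 123.

6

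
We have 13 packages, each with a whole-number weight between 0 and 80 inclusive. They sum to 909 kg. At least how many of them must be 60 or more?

If only k of them are at least 60, the other 13 − k are at most 59, so the total is at most k·80 + (13 − k)·59.
This must reach 909, so k·80 + (13 − k)·59 ≥ 909, giving k ≥ 7.
Exactly 7 works: 7 values at 80 and 6 at 59 total 914; lower one of the high values by 5 (still ≥ 60) to hit 909.

7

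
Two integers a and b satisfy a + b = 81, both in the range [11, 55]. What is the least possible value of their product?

ab = a(81 − a) is concave in a, so over [26, 55] it is minimized at an endpoint.
At the endpoint a = 26, b = 81 − 26 = 55, so ab = 26 × 55 = 1430.

1430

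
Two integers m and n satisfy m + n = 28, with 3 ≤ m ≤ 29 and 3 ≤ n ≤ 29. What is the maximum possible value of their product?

With m + n fixed, mn peaks when the two are closest together.
Taking m = 14 and n = 14 (both in [3, 29]) gives mn = 196.

196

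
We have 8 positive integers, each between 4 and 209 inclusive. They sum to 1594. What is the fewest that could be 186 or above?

Suppose at most 8 − j of them reach 186; then j values are ≤ 185 and the rest ≤ 209.
The total is then ≤ 185·j + 209·(8 − j) = 1672 − 24j. For this to be ≥ 1594 we need j ≤ 3, so at least 8 − 3 = 5 must reach 186.
Exactly 5 works: 5 values at 209 and 3 at 185 total 1600; lower one of the high values by 6 (still ≥ 186) to hit 1594.

5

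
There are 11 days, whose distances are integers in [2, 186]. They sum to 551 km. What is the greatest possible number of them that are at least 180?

With k values at 180 or above and the rest at least 2, the sum is at least 22 + 178k.
Since the sum is 551, we need 178k ≤ 529, i.e. k ≤ 2.
k = 2 is achieved by 2 values at 180 and 9 at 2, total 378; add 173 to one value (staying below 180) to reach 551.

2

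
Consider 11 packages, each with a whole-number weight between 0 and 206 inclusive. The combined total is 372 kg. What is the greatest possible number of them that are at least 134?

2

If k of the values are ≥ 134, the total is ≥ 134k + 0(11 − k).
Setting 134k + 0(11 − k) ≤ 372 gives 134k ≤ 372, so k ≤ 2.
k = 2 is achieved by 2 values at 134 and 9 at 0, total 268; add 104 to one value (staying below 134) to reach 372.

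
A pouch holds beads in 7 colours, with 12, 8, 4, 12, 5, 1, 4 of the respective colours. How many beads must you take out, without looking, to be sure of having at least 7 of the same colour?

33

In the worst case you take as many as possible of each colour without reaching 7: 6 + 6 + 4 + 6 + 5 + 1 + 4 = 32.
The next one must give 7 of some colour, so 32 + 1 = 33.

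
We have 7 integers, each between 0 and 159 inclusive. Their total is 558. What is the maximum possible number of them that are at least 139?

4

Suppose k of them are at least 139. Those contribute at least 139 each and the other 7 − k at least 0 each.
So the total is at least 139k + 0(7 − k) = 0 + 139k. This must be ≤ 558, giving k ≤ 4.
k = 4 is achieved by 4 values at 139 and 3 at 0, total 556; add 2 to one value (staying below 139) to reach 558.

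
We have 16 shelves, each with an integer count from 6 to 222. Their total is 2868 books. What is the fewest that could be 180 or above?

Suppose at most 16 − j of them reach 180; then j values are ≤ 179 and the rest ≤ 222.
The total is then ≤ 179·j + 222·(16 − j) = 3552 − 43j. For this to be ≥ 2868 we need j ≤ 15, so at least 16 − 15 = 1 must reach 180.
Exactly 1 works: 1 value at 222 and 15 at 179 total 2907; lower one of the high values by 39 (still ≥ 180) to hit 2868.

1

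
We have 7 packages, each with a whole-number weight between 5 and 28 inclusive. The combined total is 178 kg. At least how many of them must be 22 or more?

If only k of them are at least 22, the other 7 − k are at most 21, so the total is at most k·28 + (7 − k)·21.
This must reach 178, so k·28 + (7 − k)·21 ≥ 178, giving k ≥ 5.
Exactly 5 works: 5 values at 28 and 2 at 21 total 182; lower one of the high values by 4 (still ≥ 22) to hit 178.

5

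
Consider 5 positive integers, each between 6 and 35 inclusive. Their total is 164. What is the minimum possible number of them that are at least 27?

4

If only k of them are at least 27, the other 5 − k are at most 26, so the total is at most k·35 + (5 − k)·26.
This must reach 164, so k·35 + (5 − k)·26 ≥ 164, giving k ≥ 4.
Exactly 4 works: 4 values at 35 and 1 at 26 total 166; lower one of the high values by 2 (still ≥ 27) to hit 164.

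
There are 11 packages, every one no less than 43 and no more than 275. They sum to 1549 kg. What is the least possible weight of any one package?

43

To make one package as small as possible, make the other 10 as large as possible.
The other 10 can take up 10 × 275 = 2750 ≥ 1549 − 43, so one package can sit at its floor of 43.
Achievable: one at 43 and the other 10 totalling 1506, which fits since 10 × 43 ≤ 1506 ≤ 10 × 275.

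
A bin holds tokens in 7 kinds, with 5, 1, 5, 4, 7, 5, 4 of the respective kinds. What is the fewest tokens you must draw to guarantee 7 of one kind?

In the worst case you take as many as possible of each kind without reaching 7: 5 + 1 + 5 + 4 + 6 + 5 + 4 = 30.
The next one must give 7 of some kind, so 30 + 1 = 31.

31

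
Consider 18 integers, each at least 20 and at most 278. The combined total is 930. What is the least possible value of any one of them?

20

To make one integer as small as possible, make the other 17 as large as possible.
The other 17 can take up 17 × 278 = 4726 ≥ 930 − 20, so one integer can sit at its floor of 20.
Achievable: one at 20 and the other 17 totalling 910, which fits since 17 × 20 ≤ 910 ≤ 17 × 278.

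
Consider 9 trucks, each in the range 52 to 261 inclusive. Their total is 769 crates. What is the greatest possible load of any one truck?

To make one truck as large as possible, make the other 8 as small as possible.
The other 8 contribute at least 8 × 52 = 416, leaving at most 769 − 416 = 353.
But each truck is capped at 261, so the maximum is 261.
Achievable: one at 261 and the other 8 totalling 508, which fits since 8 × 52 ≤ 508 ≤ 8 × 261.

261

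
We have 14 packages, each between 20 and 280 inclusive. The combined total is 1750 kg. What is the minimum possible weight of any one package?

20

Minimizing one value means maximizing the remaining 13.
The other 13 can take up 13 × 280 = 3640 ≥ 1750 − 20, so one package can sit at its floor of 20.
Achievable: one at 20 and the other 13 totalling 1730, which fits since 13 × 20 ≤ 1730 ≤ 13 × 280.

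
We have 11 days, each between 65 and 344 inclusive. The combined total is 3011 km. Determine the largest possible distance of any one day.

344

To make one day as large as possible, make the other 10 as small as possible.
The other 10 contribute at least 10 × 65 = 650, leaving at most 3011 − 650 = 2361.
But each day is capped at 344, so the maximum is 344.
Achievable: one at 344 and the other 10 totalling 2667, which fits since 10 × 65 ≤ 2667 ≤ 10 × 344.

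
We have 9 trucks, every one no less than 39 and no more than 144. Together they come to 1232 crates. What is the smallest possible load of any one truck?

80

To make one truck as small as possible, make the other 8 as large as possible.
The other 8 contribute at most 8 × 144 = 1152, leaving at least 1232 − 1152 = 80.
Since 80 ≥ 39, this is achievable: one at 80 and 8 at 144.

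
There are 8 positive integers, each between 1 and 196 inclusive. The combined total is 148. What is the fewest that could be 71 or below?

Let j be the number exceeding 71. Then the total is ≥ 72·j + 1·(8 − j) = 8 + 71j.
So 71j ≤ 140 and j ≤ 1; hence at least 8 − 1 = 7 are ≤ 71.
Exactly 7 works: 7 values at 1 and 1 at 72 total 79; raise one of the low values by 69 (still ≤ 71) to hit 148.

7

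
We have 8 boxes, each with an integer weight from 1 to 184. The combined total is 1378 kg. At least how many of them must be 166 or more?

If only k of them are at least 166, the other 8 − k are at most 165, so the total is at most k·184 + (8 − k)·165.
This must reach 1378, so k·184 + (8 − k)·165 ≥ 1378, giving k ≥ 4.
Exactly 4 works: 4 values at 184 and 4 at 165 total 1396; lower one of the high values by 18 (still ≥ 166) to hit 1378.

4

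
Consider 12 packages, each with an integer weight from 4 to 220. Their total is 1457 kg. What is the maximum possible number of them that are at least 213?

With k values at 213 or above and the rest at least 4, the sum is at least 48 + 209k.
Since the sum is 1457, we need 209k ≤ 1409, i.e. k ≤ 6.
k = 6 is achieved by 6 values at 213 and 6 at 4, total 1302; add 155 to one value (staying below 213) to reach 1457.

6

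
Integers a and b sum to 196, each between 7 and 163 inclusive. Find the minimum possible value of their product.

5379

Since a + b is fixed, pushing one of them to its bound minimizes the product.
The extreme feasible split is a = 33, b = 163, giving ab = 5379.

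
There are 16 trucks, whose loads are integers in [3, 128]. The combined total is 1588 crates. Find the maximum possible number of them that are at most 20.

4

Each value at 20 or below falls at least 128 − 20 = 108 short of the ceiling 128.
The ceiling total is 16 × 128 = 2048, and we need 1588, so at most ⌊(2048 − 1588)/108⌋ = 4 can be that low.
k = 4 is achieved by 4 values at 20 and 12 at 128, total 1616; lower one of the 128's by 28 (still > 20) to reach 1588.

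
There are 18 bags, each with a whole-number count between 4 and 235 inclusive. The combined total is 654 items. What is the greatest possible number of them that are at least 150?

Suppose k of them are at least 150. Those contribute at least 150 each and the other 18 − k at least 4 each.
So the total is at least 150k + 4(18 − k) = 72 + 146k. This must be ≤ 654, giving k ≤ 3.
k = 3 is achieved by 3 values at 150 and 15 at 4, total 510; add 144 to one value (staying below 150) to reach 654.

3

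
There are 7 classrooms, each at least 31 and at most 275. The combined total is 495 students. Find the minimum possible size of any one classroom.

Minimizing one value means maximizing the remaining 6.
The other 6 can take up 6 × 275 = 1650 ≥ 495 − 31, so one classroom can sit at its floor of 31.
Achievable: one at 31 and the other 6 totalling 464, which fits since 6 × 31 ≤ 464 ≤ 6 × 275.

31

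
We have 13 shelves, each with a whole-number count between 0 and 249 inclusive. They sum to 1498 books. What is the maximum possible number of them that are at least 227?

Suppose k of them are at least 227. Those contribute at least 227 each and the other 13 − k at least 0 each.
So the total is at least 227k + 0(13 − k) = 0 + 227k. This must be ≤ 1498, giving k ≤ 6.
k = 6 is achieved by 6 values at 227 and 7 at 0, total 1362; add 136 to one value (staying below 227) to reach 1498.

6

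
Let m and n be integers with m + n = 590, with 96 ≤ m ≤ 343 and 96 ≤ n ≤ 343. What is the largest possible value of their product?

87025

mn = m(590 − m) is maximized when m is as near 590/2 as the bounds allow.
Taking m = 295 and n = 295 (both in [96, 343]) gives mn = 87025.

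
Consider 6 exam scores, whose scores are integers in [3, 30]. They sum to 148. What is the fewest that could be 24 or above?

2

Suppose at most 6 − j of them reach 24; then j values are ≤ 23 and the rest ≤ 30.
The total is then ≤ 23·j + 30·(6 − j) = 180 − 7j. For this to be ≥ 148 we need j ≤ 4, so at least 6 − 4 = 2 must reach 24.
Exactly 2 works: 2 values at 30 and 4 at 23 total 152; lower one of the high values by 4 (still ≥ 24) to hit 148.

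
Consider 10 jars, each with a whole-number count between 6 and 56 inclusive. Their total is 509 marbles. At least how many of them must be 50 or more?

3

If only k of them are at least 50, the other 10 − k are at most 49, so the total is at most k·56 + (10 − k)·49.
This must reach 509, so k·56 + (10 − k)·49 ≥ 509, giving k ≥ 3.
Exactly 3 works: 3 values at 56 and 7 at 49 total 511; lower one of the high values by 2 (still ≥ 50) to hit 509.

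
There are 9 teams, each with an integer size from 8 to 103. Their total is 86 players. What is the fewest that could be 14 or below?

Each value above 14 is at least 15, contributing at least 15 − 8 = 7 above the floor 8.
The sum exceeds the floor total 72 by 14, so at most ⌊14/7⌋ = 2 exceed 14, and at least 7 are ≤ 14.
Exactly 7 works: 7 values at 8 and 2 at 15 total 86.

7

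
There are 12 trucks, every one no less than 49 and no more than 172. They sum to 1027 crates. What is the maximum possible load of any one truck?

Maximizing one value means minimizing the remaining 11.
The other 11 contribute at least 11 × 49 = 539, leaving at most 1027 − 539 = 488.
But each truck is capped at 172, so the maximum is 172.
Achievable: one at 172 and the other 11 totalling 855, which fits since 11 × 49 ≤ 855 ≤ 11 × 172.

172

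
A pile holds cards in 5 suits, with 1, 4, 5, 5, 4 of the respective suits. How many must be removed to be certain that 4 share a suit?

In the worst case you take as many as possible of each suit without reaching 4: 1 + 3 + 3 + 3 + 3 = 13.
The next one must give 4 of some suit, so 13 + 1 = 14.

14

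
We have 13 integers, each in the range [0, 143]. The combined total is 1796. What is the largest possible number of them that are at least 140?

12

With k values at 140 or above and the rest at least 0, the sum is at least 0 + 140k.
Since the sum is 1796, we need 140k ≤ 1796, i.e. k ≤ 12.
k = 12 is achieved by 12 values at 140 and 1 at 0, total 1680; add 116 to one value (staying below 140) to reach 1796.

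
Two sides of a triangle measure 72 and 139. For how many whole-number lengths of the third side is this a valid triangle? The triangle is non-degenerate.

The triangle inequality gives |72 − 139| < c < 72 + 139, i.e. 67 < c < 211.
So c can be any integer from 68 to 210: 143 values.

143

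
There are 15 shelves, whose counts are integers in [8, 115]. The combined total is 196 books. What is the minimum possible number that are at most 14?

If only k of them are at most 14, the other 15 − k are at least 15, so the total is at least (15 − k)·15 + k·8.
This is ≤ 196, so (15 − k)·15 + 8k ≤ 196, which gives k ≥ 5.
Exactly 5 works: 5 values at 8 and 10 at 15 total 190; raise one of the low values by 6 (still ≤ 14) to hit 196.

5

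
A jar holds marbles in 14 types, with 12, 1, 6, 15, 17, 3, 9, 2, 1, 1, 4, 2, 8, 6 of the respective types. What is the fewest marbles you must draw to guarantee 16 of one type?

86

In the worst case you take as many as possible of each type without reaching 16: 12 + 1 + 6 + 15 + 15 + 3 + 9 + 2 + 1 + 1 + 4 + 2 + 8 + 6 = 85.
The next one must give 16 of some type, so 85 + 1 = 86.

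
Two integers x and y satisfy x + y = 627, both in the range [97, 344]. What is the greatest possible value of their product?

98282

For a fixed sum, the product xy is largest when x and y are as close as possible.
Taking x = 313 and y = 314 (both in [97, 344]) gives xy = 98282.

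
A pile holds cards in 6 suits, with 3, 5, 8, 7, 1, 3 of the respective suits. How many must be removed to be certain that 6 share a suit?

In the worst case you take as many as possible of each suit without reaching 6: 3 + 5 + 5 + 5 + 1 + 3 = 22.
The next one must give 6 of some suit, so 22 + 1 = 23.

23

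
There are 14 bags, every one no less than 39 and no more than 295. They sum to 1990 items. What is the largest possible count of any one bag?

295

Maximizing one value means minimizing the remaining 13.
The other 13 contribute at least 13 × 39 = 507, leaving at most 1990 − 507 = 1483.
But each bag is capped at 295, so the maximum is 295.
Achievable: one at 295 and the other 13 totalling 1695, which fits since 13 × 39 ≤ 1695 ≤ 13 × 295.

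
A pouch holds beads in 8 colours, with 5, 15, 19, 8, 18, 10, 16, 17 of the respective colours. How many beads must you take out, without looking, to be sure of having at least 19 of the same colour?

108

In the worst case you take as many as possible of each colour without reaching 19: 5 + 15 + 18 + 8 + 18 + 10 + 16 + 17 = 107.
The next one must give 19 of some colour, so 107 + 1 = 108.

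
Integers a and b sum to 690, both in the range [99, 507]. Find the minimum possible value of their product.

Since a + b is fixed, pushing one of them to its bound minimizes the product.
The extreme feasible split is a = 183, b = 507, giving ab = 92781.

92781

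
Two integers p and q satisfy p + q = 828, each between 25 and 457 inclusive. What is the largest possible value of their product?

171396

pq = p(828 − p) is maximized when p is as near 828/2 as the bounds allow.
Taking p = 414 and q = 414 (both in [25, 457]) gives pq = 171396.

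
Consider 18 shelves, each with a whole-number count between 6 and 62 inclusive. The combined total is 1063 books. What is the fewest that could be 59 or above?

5

Suppose at most 18 − j of them reach 59; then j values are ≤ 58 and the rest ≤ 62.
The total is then ≤ 58·j + 62·(18 − j) = 1116 − 4j. For this to be ≥ 1063 we need j ≤ 13, so at least 18 − 13 = 5 must reach 59.
Exactly 5 works: 5 values at 62 and 13 at 58 total 1064; lower one of the high values by 1 (still ≥ 59) to hit 1063.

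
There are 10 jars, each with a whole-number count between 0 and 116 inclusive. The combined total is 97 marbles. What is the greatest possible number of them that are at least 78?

1

Suppose k of them are at least 78. Those contribute at least 78 each and the other 10 − k at least 0 each.
So the total is at least 78k + 0(10 − k) = 0 + 78k. This must be ≤ 97, giving k ≤ 1.
k = 1 is achieved by 1 value at 78 and 9 at 0, total 78; add 19 to one value (staying below 78) to reach 97.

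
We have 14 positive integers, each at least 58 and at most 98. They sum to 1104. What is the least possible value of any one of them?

To make one integer as small as possible, make the other 13 as large as possible.
The other 13 can take up 13 × 98 = 1274 ≥ 1104 − 58, so one integer can sit at its floor of 58.
Achievable: one at 58 and the other 13 totalling 1046, which fits since 13 × 58 ≤ 1046 ≤ 13 × 98.

58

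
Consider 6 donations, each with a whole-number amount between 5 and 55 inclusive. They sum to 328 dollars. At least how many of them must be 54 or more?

5

If only k of them are at least 54, the other 6 − k are at most 53, so the total is at most k·55 + (6 − k)·53.
This must reach 328, so k·55 + (6 − k)·53 ≥ 328, giving k ≥ 5.
Exactly 5 works: 5 values at 55 and 1 at 53 total 328.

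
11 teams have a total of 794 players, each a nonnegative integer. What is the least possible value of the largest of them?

The average is 794/11 > 72, so not all 11 can be 72 or less; the largest is ≥ 73.
Achievable: 2 of them at 73 and 9 at 72 total 794.

73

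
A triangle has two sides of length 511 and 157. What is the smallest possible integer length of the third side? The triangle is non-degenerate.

The third side must exceed |511 − 157| = 354.
The smallest integer above 354 is 355.

355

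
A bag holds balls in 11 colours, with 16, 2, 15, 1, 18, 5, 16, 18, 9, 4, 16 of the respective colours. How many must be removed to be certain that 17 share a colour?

In the worst case you take as many as possible of each colour without reaching 17: 16 + 2 + 15 + 1 + 16 + 5 + 16 + 16 + 9 + 4 + 16 = 116.
The next one must give 17 of some colour, so 116 + 1 = 117.

117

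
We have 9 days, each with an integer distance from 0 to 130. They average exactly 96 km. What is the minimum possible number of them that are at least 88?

The total is 9 × 96 = 864.
Suppose at most 9 − j of them reach 88; then j values are ≤ 87 and the rest ≤ 130.
The total is then ≤ 87·j + 130·(9 − j) = 1170 − 43j. For this to be ≥ 864 we need j ≤ 7, so at least 9 − 7 = 2 must reach 88.
Exactly 2 works: 2 values at 130 and 7 at 87 total 869; lower one of the high values by 5 (still ≥ 88) to hit 864.

2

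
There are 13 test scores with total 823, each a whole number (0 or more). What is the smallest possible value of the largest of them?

Some value must be at least ⌈823/13⌉ = 64, since 13 × 63 = 819 < 823.
Equality holds with 4 values of 64 and 9 values of 63.

64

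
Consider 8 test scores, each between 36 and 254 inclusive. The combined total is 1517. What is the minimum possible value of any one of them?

Minimizing one value means maximizing the remaining 7.
The other 7 can take up 7 × 254 = 1778 ≥ 1517 − 36, so one score can sit at its floor of 36.
Achievable: one at 36 and the other 7 totalling 1481, which fits since 7 × 36 ≤ 1481 ≤ 7 × 254.

36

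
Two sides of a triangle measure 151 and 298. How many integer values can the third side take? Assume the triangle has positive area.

301

The triangle inequality gives |151 − 298| < c < 151 + 298, i.e. 147 < c < 449.
So c can be any integer from 148 to 448: 301 values.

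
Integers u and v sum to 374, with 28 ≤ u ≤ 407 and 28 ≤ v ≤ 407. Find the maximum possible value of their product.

34969

uv = u(374 − u) is maximized when u is as near 374/2 as the bounds allow.
Taking u = 187 and v = 187 (both in [28, 407]) gives uv = 34969.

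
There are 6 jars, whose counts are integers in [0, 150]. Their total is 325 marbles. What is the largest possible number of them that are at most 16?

Suppose k of them are at most 16. Those contribute at most 16 each and the rest at most 150 each.
So the total is at most 16k + 150(6 − k) = 900 − 134k. This must still be ≥ 325, so k ≤ 4.
k = 4 is achieved by 4 values at 16 and 2 at 150, total 364; lower one of the 150's by 39 (still > 16) to reach 325.

4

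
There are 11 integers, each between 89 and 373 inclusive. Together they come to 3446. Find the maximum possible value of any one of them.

To make one integer as large as possible, make the other 10 as small as possible.
The other 10 contribute at least 10 × 89 = 890, leaving at most 3446 − 890 = 2556.
But each integer is capped at 373, so the maximum is 373.
Achievable: one at 373 and the other 10 totalling 3073, which fits since 10 × 89 ≤ 3073 ≤ 10 × 373.

373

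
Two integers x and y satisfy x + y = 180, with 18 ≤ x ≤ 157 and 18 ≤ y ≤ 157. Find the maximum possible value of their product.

For a fixed sum, the product xy is largest when x and y are as close as possible.
Taking x = 90 and y = 90 (both in [18, 157]) gives xy = 8100.

8100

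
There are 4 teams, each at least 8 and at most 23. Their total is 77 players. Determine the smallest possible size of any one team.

8

To make one team as small as possible, make the other 3 as large as possible.
The other 3 contribute at most 3 × 23 = 69, leaving at least 77 − 69 = 8.
Since 8 ≥ 8, this is achievable: one at 8 and 3 at 23.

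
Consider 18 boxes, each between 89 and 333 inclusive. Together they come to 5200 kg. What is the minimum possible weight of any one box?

To make one box as small as possible, make the other 17 as large as possible.
The other 17 can take up 17 × 333 = 5661 ≥ 5200 − 89, so one box can sit at its floor of 89.
Achievable: one at 89 and the other 17 totalling 5111, which fits since 17 × 89 ≤ 5111 ≤ 17 × 333.

89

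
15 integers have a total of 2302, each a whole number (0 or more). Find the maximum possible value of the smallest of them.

153

The 15 values sum to 2302, so their minimum is at most ⌊2302/15⌋ = 153.
Achievable: 8 of them at 153 and 7 at 154 total 2302.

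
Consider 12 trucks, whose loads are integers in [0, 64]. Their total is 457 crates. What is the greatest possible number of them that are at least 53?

8

If k of the values are ≥ 53, the total is ≥ 53k + 0(12 − k).
Setting 53k + 0(12 − k) ≤ 457 gives 53k ≤ 457, so k ≤ 8.
k = 8 is achieved by 8 values at 53 and 4 at 0, total 424; add 33 to one value (staying below 53) to reach 457.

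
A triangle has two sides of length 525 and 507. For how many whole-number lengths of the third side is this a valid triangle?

The triangle inequality gives |525 − 507| < c < 525 + 507, i.e. 18 < c < 1032.
So c can be any integer from 19 to 1031: 1013 values.

1013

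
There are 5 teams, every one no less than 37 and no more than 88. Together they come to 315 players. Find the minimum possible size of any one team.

To make one team as small as possible, make the other 4 as large as possible.
The other 4 can take up 4 × 88 = 352 ≥ 315 − 37, so one team can sit at its floor of 37.
Achievable: one at 37 and the other 4 totalling 278, which fits since 4 × 37 ≤ 278 ≤ 4 × 88.

37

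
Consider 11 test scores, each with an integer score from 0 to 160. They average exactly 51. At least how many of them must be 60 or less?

2

The total is 11 × 51 = 561.
Each value above 60 is at least 61, contributing at least 61 − 0 = 61 above the floor 0.
The sum exceeds the floor total 0 by 561, so at most ⌊561/61⌋ = 9 exceed 60, and at least 2 are ≤ 60.
Exactly 2 works: 2 values at 0 and 9 at 61 total 549; raise one of the low values by 12 (still ≤ 60) to hit 561.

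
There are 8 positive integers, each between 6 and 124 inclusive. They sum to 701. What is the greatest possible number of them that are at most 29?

Suppose k of them are at most 29. Those contribute at most 29 each and the rest at most 124 each.
So the total is at most 29k + 124(8 − k) = 992 − 95k. This must still be ≥ 701, so k ≤ 3.
k = 3 is achieved by 3 values at 29 and 5 at 124, total 707; lower one of the 124's by 6 (still > 29) to reach 701.

3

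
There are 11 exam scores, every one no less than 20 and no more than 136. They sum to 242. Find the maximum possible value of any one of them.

42

To make one score as large as possible, make the other 10 as small as possible.
The other 10 contribute at least 10 × 20 = 200, leaving at most 242 − 200 = 42.
Since 42 ≤ 136, this is achievable: one at 42 and 10 at 20.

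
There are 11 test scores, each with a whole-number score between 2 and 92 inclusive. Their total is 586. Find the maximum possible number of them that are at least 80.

7

Suppose k of them are at least 80. Those contribute at least 80 each and the other 11 − k at least 2 each.
So the total is at least 80k + 2(11 − k) = 22 + 78k. This must be ≤ 586, giving k ≤ 7.
k = 7 is achieved by 7 values at 80 and 4 at 2, total 568; add 18 to one value (staying below 80) to reach 586.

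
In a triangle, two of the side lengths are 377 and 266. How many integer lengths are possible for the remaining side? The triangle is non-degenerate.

The triangle inequality gives |377 − 266| < c < 377 + 266, i.e. 111 < c < 643.
So c can be any integer from 112 to 642: 531 values.

531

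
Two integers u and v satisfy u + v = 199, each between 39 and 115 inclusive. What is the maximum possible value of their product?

With u + v fixed, uv peaks when the two are closest together.
Taking u = 99 and v = 100 (both in [39, 115]) gives uv = 9900.

9900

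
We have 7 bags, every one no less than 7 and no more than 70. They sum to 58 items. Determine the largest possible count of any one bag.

Maximizing one value means minimizing the remaining 6.
The other 6 contribute at least 6 × 7 = 42, leaving at most 58 − 42 = 16.
Since 16 ≤ 70, this is achievable: one at 16 and 6 at 7.

16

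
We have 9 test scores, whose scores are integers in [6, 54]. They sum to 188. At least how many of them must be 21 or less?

Let j be the number exceeding 21. Then the total is ≥ 22·j + 6·(9 − j) = 54 + 16j.
So 16j ≤ 134 and j ≤ 8; hence at least 9 − 8 = 1 are ≤ 21.
Exactly 1 works: 1 value at 6 and 8 at 22 total 182; raise one of the low values by 6 (still ≤ 21) to hit 188.

1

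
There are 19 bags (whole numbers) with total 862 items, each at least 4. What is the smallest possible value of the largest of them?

46

The average is 862/19 > 45, so not all 19 can be 45 or less; the largest is ≥ 46.
Achievable: 7 of them at 46 and 12 at 45 total 862.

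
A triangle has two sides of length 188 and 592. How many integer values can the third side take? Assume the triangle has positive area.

The triangle inequality gives |188 − 592| < c < 188 + 592, i.e. 404 < c < 780.
So c can be any integer from 405 to 779: 375 values.

375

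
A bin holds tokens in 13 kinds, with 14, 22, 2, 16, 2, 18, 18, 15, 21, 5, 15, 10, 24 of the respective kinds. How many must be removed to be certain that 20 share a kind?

In the worst case you take as many as possible of each kind without reaching 20: 14 + 19 + 2 + 16 + 2 + 18 + 18 + 15 + 19 + 5 + 15 + 10 + 19 = 172.
The next one must give 20 of some kind, so 172 + 1 = 173.

173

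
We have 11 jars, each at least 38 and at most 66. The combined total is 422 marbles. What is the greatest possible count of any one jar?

42

Maximizing one value means minimizing the remaining 10.
The other 10 contribute at least 10 × 38 = 380, leaving at most 422 − 380 = 42.
Since 42 ≤ 66, this is achievable: one at 42 and 10 at 38.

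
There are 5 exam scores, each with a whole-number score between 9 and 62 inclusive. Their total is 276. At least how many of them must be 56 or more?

If only k of them are at least 56, the other 5 − k are at most 55, so the total is at most k·62 + (5 − k)·55.
This must reach 276, so k·62 + (5 − k)·55 ≥ 276, giving k ≥ 1.
Exactly 1 works: 1 value at 62 and 4 at 55 total 282; lower one of the high values by 6 (still ≥ 56) to hit 276.

1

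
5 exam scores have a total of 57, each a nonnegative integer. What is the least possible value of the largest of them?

12

The average is 57/5 > 11, so not all 5 can be 11 or less; the largest is ≥ 12.
Taking 3 copies of 11 and 2 copies of 12 gives exactly 57, so 12 is attained.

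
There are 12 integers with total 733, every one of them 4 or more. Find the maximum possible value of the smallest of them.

61

If every one of the 12 were at least 62, the total would be at least 12 × 62 = 744 > 733.
Equality holds with 11 values of 61 and 1 value of 62.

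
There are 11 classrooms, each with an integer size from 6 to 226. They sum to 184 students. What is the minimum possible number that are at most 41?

Each value above 41 is at least 42, contributing at least 42 − 6 = 36 above the floor 6.
The sum exceeds the floor total 66 by 118, so at most ⌊118/36⌋ = 3 exceed 41, and at least 8 are ≤ 41.
Exactly 8 works: 8 values at 6 and 3 at 42 total 174; raise one of the low values by 10 (still ≤ 41) to hit 184.

8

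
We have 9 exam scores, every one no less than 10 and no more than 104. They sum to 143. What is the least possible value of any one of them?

To make one score as small as possible, make the other 8 as large as possible.
The other 8 can take up 8 × 104 = 832 ≥ 143 − 10, so one score can sit at its floor of 10.
Achievable: one at 10 and the other 8 totalling 133, which fits since 8 × 10 ≤ 133 ≤ 8 × 104.

10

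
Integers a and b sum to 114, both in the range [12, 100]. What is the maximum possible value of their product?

With a + b fixed, ab peaks when the two are closest together.
Taking a = 57 and b = 57 (both in [12, 100]) gives ab = 3249.

3249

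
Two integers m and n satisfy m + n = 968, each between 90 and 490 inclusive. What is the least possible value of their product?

234220

mn = m(968 − m) is concave in m, so over [478, 490] it is minimized at an endpoint.
At the endpoint m = 478, n = 968 − 478 = 490, so mn = 478 × 490 = 234220.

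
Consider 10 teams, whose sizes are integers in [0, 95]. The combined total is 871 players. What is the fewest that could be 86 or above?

Each value short of 86 is at most 85, costing at least 95 − 85 = 10 against the maximum total of 950.
We can afford to lose at most 950 − 871 = 79, so at most ⌊79/10⌋ = 7 fall short, and at least 3 are ≥ 86.
Exactly 3 works: 3 values at 95 and 7 at 85 total 880; lower one of the high values by 9 (still ≥ 86) to hit 871.

3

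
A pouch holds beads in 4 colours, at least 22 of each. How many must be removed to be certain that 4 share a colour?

In the worst case you draw 3 of each of the 4 colours: 4 × 3 = 12.
One more forces 4 of some colour, so 12 + 1 = 13.

13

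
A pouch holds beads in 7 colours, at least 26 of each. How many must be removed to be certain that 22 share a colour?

148

In the worst case you draw 21 of each of the 7 colours: 7 × 21 = 147.
One more forces 22 of some colour, so 147 + 1 = 148.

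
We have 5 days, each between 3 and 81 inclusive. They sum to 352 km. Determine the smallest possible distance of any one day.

28

Minimizing one value means maximizing the remaining 4.
The other 4 contribute at most 4 × 81 = 324, leaving at least 352 − 324 = 28.
Since 28 ≥ 3, this is achievable: one at 28 and 4 at 81.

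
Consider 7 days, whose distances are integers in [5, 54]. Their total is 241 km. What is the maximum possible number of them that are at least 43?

5

If k of the values are ≥ 43, the total is ≥ 43k + 5(7 − k).
Setting 43k + 5(7 − k) ≤ 241 gives 38k ≤ 206, so k ≤ 5.
k = 5 is achieved by 5 values at 43 and 2 at 5, total 225; add 16 to one value (staying below 43) to reach 241.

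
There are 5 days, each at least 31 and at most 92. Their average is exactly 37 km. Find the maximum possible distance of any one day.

Maximizing one value means minimizing the remaining 4.
The total is 5 × 37 = 185.
The other 4 contribute at least 4 × 31 = 124, leaving at most 185 − 124 = 61.
Since 61 ≤ 92, this is achievable: one at 61 and 4 at 31.

61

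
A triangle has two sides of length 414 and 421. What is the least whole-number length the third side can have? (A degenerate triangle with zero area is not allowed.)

8

The third side must exceed |414 − 421| = 7.
The smallest integer above 7 is 8.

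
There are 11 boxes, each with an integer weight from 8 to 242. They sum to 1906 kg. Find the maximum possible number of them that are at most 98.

Suppose k of them are at most 98. Those contribute at most 98 each and the rest at most 242 each.
So the total is at most 98k + 242(11 − k) = 2662 − 144k. This must still be ≥ 1906, so k ≤ 5.
k = 5 is achieved by 5 values at 98 and 6 at 242, total 1942; lower one of the 242's by 36 (still > 98) to reach 1906.

5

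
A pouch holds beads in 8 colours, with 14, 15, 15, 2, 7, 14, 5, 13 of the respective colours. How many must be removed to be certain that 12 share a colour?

70

In the worst case you take as many as possible of each colour without reaching 12: 11 + 11 + 11 + 2 + 7 + 11 + 5 + 11 = 69.
The next one must give 12 of some colour, so 69 + 1 = 70.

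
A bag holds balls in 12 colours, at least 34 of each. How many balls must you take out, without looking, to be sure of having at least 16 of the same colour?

You could draw 15 of every colour without reaching 16 of any — 180 in all.
One more forces 16 of some colour, so 180 + 1 = 181.

181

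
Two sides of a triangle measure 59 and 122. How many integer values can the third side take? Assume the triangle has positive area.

117

The triangle inequality gives |59 − 122| < c < 59 + 122, i.e. 63 < c < 181.
So c can be any integer from 64 to 180: 117 values.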